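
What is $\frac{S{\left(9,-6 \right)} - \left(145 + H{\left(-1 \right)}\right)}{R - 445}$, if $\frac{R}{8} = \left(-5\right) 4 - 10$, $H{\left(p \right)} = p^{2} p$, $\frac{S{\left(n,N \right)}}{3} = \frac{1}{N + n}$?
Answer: $\frac{143}{685} \approx 0.20876$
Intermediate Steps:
$S{\left(n,N \right)} = \frac{3}{N + n}$
$H{\left(p \right)} = p^{3}$
$R = -240$ ($R = 8 \left(\left(-5\right) 4 - 10\right) = 8 \left(-20 - 10\right) = 8 \left(-30\right) = -240$)
$\frac{S{\left(9,-6 \right)} - \left(145 + H{\left(-1 \right)}\right)}{R - 445} = \frac{\frac{3}{-6 + 9} - 144}{-240 - 445} = \frac{\frac{3}{3} - 144}{-685} = \left(3 \cdot \frac{1}{3} + \left(-145 + 1\right)\right) \left(- \frac{1}{685}\right) = \left(1 - 144\right) \left(- \frac{1}{685}\right) = \left(-143\right) \left(- \frac{1}{685}\right) = \frac{143}{685}$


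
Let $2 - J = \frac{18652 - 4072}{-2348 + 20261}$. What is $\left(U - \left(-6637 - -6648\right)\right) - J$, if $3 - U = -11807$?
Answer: $\frac{70444747}{5971} \approx 11798.0$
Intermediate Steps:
$U = 11810$ ($U = 3 - -11807 = 3 + 11807 = 11810$)
$J = \frac{7082}{5971}$ ($J = 2 - \frac{18652 - 4072}{-2348 + 20261} = 2 - \frac{14580}{17913} = 2 - 14580 \cdot \frac{1}{17913} = 2 - \frac{4860}{5971} = \frac{7082}{5971} \approx 1.1861$)
$\left(U - \left(-6637 - -6648\right)\right) - J = \left(11810 - \left(-6637 - -6648\right)\right) - \frac{7082}{5971} = \left(11810 - \left(-6637 + 6648\right)\right) - \frac{7082}{5971} = \left(11810 - 11\right) - \frac{7082}{5971} = 11799 - \frac{7082}{5971} = \frac{70444747}{5971}$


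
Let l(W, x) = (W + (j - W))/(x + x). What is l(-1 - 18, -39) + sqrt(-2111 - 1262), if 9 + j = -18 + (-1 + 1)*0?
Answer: 9/26 + I*sqrt(3373) ≈ 0.34615 + 58.078*I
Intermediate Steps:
j = -27 (j = -9 + (-18 + (-1 + 1)*0) = -9 + (-18 + 0*0) = -9 + (-18 + 0) = -9 - 18 = -27)
l(W, x) = -27/(2*x) (l(W, x) = (W + (-27 - W))/(x + x) = -27*1/(2*x) = -27/(2*x))
l(-1 - 18, -39) + sqrt(-2111 - 1262) = -27/2/(-39) + sqrt(-2111 - 1262) = -27/2*(-1/39) + sqrt(-3373) = 9/26 + I*sqrt(3373)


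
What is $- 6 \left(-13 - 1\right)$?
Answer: $84$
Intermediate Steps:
$- 6 \left(-13 - 1\right) = \left(-6\right) \left(-14\right) = 84$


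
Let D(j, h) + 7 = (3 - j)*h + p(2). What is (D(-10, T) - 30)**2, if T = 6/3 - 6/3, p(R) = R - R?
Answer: 1369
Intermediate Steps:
p(R) = 0
T = 0 (T = 6*(1/3) - 6*1/3 = 2 - 2 = 0)
D(j, h) = -7 + h*(3 - j) (D(j, h) = -7 + ((3 - j)*h + 0) = -7 + (h*(3 - j) + 0) = -7 + h*(3 - j))
(D(-10, T) - 30)**2 = ((-7 + 3*0 - 1*0*(-10)) - 30)**2 = ((-7 + 0 + 0) - 30)**2 = (-7 - 30)**2 = (-37)**2 = 1369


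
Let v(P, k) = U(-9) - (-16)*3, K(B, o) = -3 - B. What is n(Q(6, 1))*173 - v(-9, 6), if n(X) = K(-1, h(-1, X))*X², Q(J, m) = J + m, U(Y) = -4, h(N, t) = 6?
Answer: -16998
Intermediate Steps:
n(X) = -2*X² (n(X) = (-3 - 1*(-1))*X² = (-3 + 1)*X² = -2*X²)
v(P, k) = 44 (v(P, k) = -4 - (-16)*3 = -4 - 1*(-48) = -4 + 48 = 44)
n(Q(6, 1))*173 - v(-9, 6) = -2*(6 + 1)²*173 - 1*44 = -2*7²*173 - 44 = -2*49*173 - 44 = -98*173 - 44 = -16954 - 44 = -16998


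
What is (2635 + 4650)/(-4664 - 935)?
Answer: -7285/5599 ≈ -1.3011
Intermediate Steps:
(2635 + 4650)/(-4664 - 935) = 7285/(-5599) = 7285*(-1/5599) = -7285/5599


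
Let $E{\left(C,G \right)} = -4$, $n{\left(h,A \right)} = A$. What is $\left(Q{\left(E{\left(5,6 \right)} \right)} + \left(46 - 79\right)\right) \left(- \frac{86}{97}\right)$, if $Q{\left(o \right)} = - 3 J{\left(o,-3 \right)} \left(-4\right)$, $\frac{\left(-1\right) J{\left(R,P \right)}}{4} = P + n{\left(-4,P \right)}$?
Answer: $- \frac{21930}{97} \approx -226.08$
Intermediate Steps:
$J{\left(R,P \right)} = - 8 P$ ($J{\left(R,P \right)} = - 4 \left(P + P\right) = - 4 \cdot 2 P = - 8 P$)
$Q{\left(o \right)} = 288$ ($Q{\left(o \right)} = - 3 \left(\left(-8\right) \left(-3\right)\right) \left(-4\right) = \left(-3\right) 24 \left(-4\right) = \left(-72\right) \left(-4\right) = 288$)
$\left(Q{\left(E{\left(5,6 \right)} \right)} + \left(46 - 79\right)\right) \left(- \frac{86}{97}\right) = \left(288 + \left(46 - 79\right)\right) \left(- \frac{86}{97}\right) = \left(288 + \left(46 - 79\right)\right) \left(\left(-86\right) \frac{1}{97}\right) = \left(288 - 33\right) \left(- \frac{86}{97}\right) = 255 \left(- \frac{86}{97}\right) = - \frac{21930}{97}$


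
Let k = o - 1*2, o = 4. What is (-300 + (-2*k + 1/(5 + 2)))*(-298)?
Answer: 633846/7 ≈ 90549.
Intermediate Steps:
k = 2 (k = 4 - 1*2 = 4 - 2 = 2)
(-300 + (-2*k + 1/(5 + 2)))*(-298) = (-300 + (-2*2 + 1/(5 + 2)))*(-298) = (-300 + (-4 + 1/7))*(-298) = (-300 + (-4 + ⅐))*(-298) = (-300 - 27/7)*(-298) = -2127/7*(-298) = 633846/7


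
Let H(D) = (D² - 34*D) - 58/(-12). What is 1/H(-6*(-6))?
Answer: 6/461 ≈ 0.013015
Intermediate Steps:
H(D) = 29/6 + D² - 34*D (H(D) = (D² - 34*D) - 58*(-1/12) = (D² - 34*D) + 29/6 = 29/6 + D² - 34*D)
1/H(-6*(-6)) = 1/(29/6 + (-6*(-6))² - (-204)*(-6)) = 1/(29/6 + 36² - 34*36) = 1/(29/6 + 1296 - 1224) = 1/(461/6) = 6/461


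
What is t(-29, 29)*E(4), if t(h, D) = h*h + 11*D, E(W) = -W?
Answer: -4640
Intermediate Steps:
t(h, D) = h² + 11*D
t(-29, 29)*E(4) = ((-29)² + 11*29)*(-1*4) = (841 + 319)*(-4) = 1160*(-4) = -4640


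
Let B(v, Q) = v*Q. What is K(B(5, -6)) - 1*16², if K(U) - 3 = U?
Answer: -283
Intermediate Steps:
B(v, Q) = Q*v
K(U) = 3 + U
K(B(5, -6)) - 1*16² = (3 - 6*5) - 1*16² = (3 - 30) - 1*256 = -27 - 256 = -283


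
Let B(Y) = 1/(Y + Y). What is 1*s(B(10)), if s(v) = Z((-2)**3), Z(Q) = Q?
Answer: -8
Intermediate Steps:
B(Y) = 1/(2*Y)
s(v) = -8 (s(v) = (-2)**3 = -8)
1*s(B(10)) = 1*(-8) = -8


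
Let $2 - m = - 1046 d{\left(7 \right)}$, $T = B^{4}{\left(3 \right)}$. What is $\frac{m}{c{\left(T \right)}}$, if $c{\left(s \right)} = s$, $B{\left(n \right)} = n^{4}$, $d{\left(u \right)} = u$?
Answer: $\frac{7324}{43046721} \approx 0.00017014$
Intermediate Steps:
$T = 43046721$ ($T = \left(3^{4}\right)^{4} = 81^{4} = 43046721$)
$m = 7324$ ($m = 2 - \left(-1046\right) 7 = 2 - -7322 = 2 + 7322 = 7324$)
$\frac{m}{c{\left(T \right)}} = \frac{7324}{43046721}$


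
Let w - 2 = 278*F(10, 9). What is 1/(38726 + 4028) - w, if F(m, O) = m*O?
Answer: -1069790587/42754 ≈ -25022.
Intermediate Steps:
F(m, O) = O*m
w = 25022 (w = 2 + 278*(9*10) = 2 + 278*90 = 2 + 25020 = 25022)
1/(38726 + 4028) - w = 1/(38726 + 4028) - 1*25022 = 1/42754 - 25022 = -1069790587/42754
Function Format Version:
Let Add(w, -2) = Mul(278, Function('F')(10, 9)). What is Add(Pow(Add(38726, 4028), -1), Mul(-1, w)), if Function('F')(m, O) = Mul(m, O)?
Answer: Rational(-1069790587, 42754) ≈ -25022.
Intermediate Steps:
Function('F')(m, O) = Mul(O, m)
w = 25022 (w = Add(2, Mul(278, Mul(9, 10))) = Add(2, Mul(278, 90)) = Add(2, 25020) = 25022)
Add(Pow(Add(38726, 4028), -1), Mul(-1, w)) = Add(Pow(Add(38726, 4028), -1), Mul(-1, 25022)) = Add(Pow(42754, -1), -25022) = Add(Rational(1, 42754), -25022) = Rational(-1069790587, 42754)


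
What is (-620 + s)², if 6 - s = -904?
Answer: 84100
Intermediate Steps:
s = 910 (s = 6 - 1*(-904) = 6 + 904 = 910)
(-620 + s)² = (-620 + 910)² = 290² = 84100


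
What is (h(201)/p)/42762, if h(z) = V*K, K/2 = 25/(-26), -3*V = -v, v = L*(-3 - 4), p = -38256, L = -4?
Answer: 175/15950054952 ≈ 1.0972e-8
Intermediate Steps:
v = 28 (v = -4*(-3 - 4) = -4*(-7) = 28)
V = 28/3 (V = -(-1)*28/3 = -1/3*(-28) = 28/3 ≈ 9.3333)
K = -25/13 (K = 2*(25/(-26)) = 2*(25*(-1/26)) = 2*(-25/26) = -25/13 ≈ -1.9231)
h(z) = -700/39 (h(z) = (28/3)*(-25/13) = -700/39)
(h(201)/p)/42762 = -700/39/(-38256)/42762 = -700/39*(-1/38256)*(1/42762) = (175/372996)*(1/42762) = 175/15950054952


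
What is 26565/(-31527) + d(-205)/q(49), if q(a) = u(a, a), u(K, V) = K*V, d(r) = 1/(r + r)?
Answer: -8716961059/10345164690 ≈ -0.84261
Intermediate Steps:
d(r) = 1/(2*r)
q(a) = a**2 (q(a) = a*a = a**2)
26565/(-31527) + d(-205)/q(49) = 26565/(-31527) + ((1/2)/(-205))/(49**2) = 26565*(-1/31527) + ((1/2)*(-1/205))/2401 = -8855/10509 - 1/410*1/2401 = -8855/10509 - 1/984410 = -8716961059/10345164690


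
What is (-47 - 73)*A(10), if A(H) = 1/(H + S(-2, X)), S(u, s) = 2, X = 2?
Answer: -10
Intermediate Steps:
A(H) = 1/(2 + H) (A(H) = 1/(H + 2) = 1/(2 + H))
(-47 - 73)*A(10) = (-47 - 73)/(2 + 10) = -120/12 = -120*1/12 = -10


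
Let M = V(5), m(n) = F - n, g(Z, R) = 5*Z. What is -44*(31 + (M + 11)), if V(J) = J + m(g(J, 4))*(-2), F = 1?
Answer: -4180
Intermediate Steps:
m(n) = 1 - n
V(J) = -2 + 11*J (V(J) = J + (1 - 5*J)*(-2) = J + (-2 + 10*J) = -2 + 11*J)
M = 53 (M = -2 + 11*5 = -2 + 55 = 53)
-44*(31 + (M + 11)) = -44*(31 + (53 + 11)) = -44*(31 + 64) = -44*95 = -4180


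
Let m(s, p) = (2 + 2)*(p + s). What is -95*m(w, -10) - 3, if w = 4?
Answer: 2277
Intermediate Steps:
m(s, p) = 4*p + 4*s (m(s, p) = 4*(p + s) = 4*p + 4*s)
-95*m(w, -10) - 3 = -95*(4*(-10) + 4*4) - 3 = -95*(-40 + 16) - 3 = -95*(-24) - 3 = 2280 - 3 = 2277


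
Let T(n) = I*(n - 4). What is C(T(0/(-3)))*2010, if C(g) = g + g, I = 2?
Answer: -32160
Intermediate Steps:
T(n) = -8 + 2*n (T(n) = 2*(n - 4) = 2*(-4 + n) = -8 + 2*n)
C(g) = 2*g
C(T(0/(-3)))*2010 = (2*(-8 + 2*(0/(-3))))*2010 = (2*(-8 + 2*(0*(-1/3))))*2010 = (2*(-8 + 2*0))*2010 = (2*(-8 + 0))*2010 = (2*(-8))*2010 = -16*2010 = -32160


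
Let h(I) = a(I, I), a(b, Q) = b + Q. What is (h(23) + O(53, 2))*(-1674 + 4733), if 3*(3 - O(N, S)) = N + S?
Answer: 281428/3 ≈ 93809.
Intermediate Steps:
a(b, Q) = Q + b
h(I) = 2*I (h(I) = I + I = 2*I)
O(N, S) = 3 - N/3 - S/3 (O(N, S) = 3 - (N + S)/3 = 3 + (-N/3 - S/3) = 3 - N/3 - S/3)
(h(23) + O(53, 2))*(-1674 + 4733) = (2*23 + (3 - 1/3*53 - 1/3*2))*(-1674 + 4733) = (46 + (3 - 53/3 - 2/3))*3059 = (46 - 46/3)*3059 = (92/3)*3059 = 281428/3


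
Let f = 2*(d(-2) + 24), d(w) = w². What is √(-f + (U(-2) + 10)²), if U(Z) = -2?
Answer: 2*√2 ≈ 2.8284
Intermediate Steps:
f = 56 (f = 2*((-2)² + 24) = 2*(4 + 24) = 2*28 = 56)
√(-f + (U(-2) + 10)²) = √(-1*56 + (-2 + 10)²) = √(-56 + 8²) = √(-56 + 64) = √8 = 2*√2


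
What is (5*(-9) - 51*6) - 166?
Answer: -517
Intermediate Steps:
(5*(-9) - 51*6) - 166 = (-45 - 306) - 166 = -351 - 166 = -517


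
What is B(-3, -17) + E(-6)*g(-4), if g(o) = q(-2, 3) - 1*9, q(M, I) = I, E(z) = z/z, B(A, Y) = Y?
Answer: -23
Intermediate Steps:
E(z) = 1
g(o) = -6 (g(o) = 3 - 1*9 = 3 - 9 = -6)
B(-3, -17) + E(-6)*g(-4) = -17 + 1*(-6) = -17 - 6 = -23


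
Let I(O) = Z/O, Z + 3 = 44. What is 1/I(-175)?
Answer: -175/41 ≈ -4.2683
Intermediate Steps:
Z = 41 (Z = -3 + 44 = 41)
I(O) = 41/O
1/I(-175) = 1/(41/(-175)) = 1/(41*(-1/175)) = 1/(-41/175) = -175/41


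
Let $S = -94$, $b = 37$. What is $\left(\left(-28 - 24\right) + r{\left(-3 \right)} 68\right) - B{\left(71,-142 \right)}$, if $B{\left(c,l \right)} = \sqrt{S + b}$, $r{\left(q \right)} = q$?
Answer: $-256 - i \sqrt{57} \approx -256.0 - 7.5498 i$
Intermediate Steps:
$B{\left(c,l \right)} = i \sqrt{57}$ ($B{\left(c,l \right)} = \sqrt{-94 + 37} = \sqrt{-57} = i \sqrt{57}$)
$\left(\left(-28 - 24\right) + r{\left(-3 \right)} 68\right) - B{\left(71,-142 \right)} = \left(\left(-28 - 24\right) - 204\right) - i \sqrt{57} = \left(-52 - 204\right) - i \sqrt{57} = -256 - i \sqrt{57}$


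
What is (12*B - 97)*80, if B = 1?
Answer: -6800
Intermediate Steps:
(12*B - 97)*80 = (12*1 - 97)*80 = (12 - 97)*80 = -85*80 = -6800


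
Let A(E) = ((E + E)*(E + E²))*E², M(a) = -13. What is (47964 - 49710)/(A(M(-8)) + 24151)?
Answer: 1746/661313 ≈ 0.0026402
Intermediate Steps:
A(E) = 2*E³*(E + E²) (A(E) = ((2*E)*(E + E²))*E² = (2*E*(E + E²))*E² = 2*E³*(E + E²))
(47964 - 49710)/(A(M(-8)) + 24151) = (47964 - 49710)/(2*(-13)⁴*(1 - 13) + 24151) = -1746/(2*28561*(-12) + 24151) = -1746/(-685464 + 24151) = -1746/(-661313) = -1746*(-1/661313) = 1746/661313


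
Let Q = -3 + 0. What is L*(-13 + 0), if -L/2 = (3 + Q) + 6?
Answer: 156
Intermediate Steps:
Q = -3
L = -12 (L = -2*((3 - 3) + 6) = -2*(0 + 6) = -2*6 = -12)
L*(-13 + 0) = -12*(-13 + 0) = -12*(-13) = 156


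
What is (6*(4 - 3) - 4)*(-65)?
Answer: -130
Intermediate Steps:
(6*(4 - 3) - 4)*(-65) = (6*1 - 4)*(-65) = (6 - 4)*(-65) = 2*(-65) = -130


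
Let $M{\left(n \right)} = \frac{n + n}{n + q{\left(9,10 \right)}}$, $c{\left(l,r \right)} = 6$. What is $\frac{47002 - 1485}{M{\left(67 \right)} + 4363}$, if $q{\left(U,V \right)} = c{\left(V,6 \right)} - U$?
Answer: $\frac{1456544}{139683} \approx 10.427$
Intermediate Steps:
$q{\left(U,V \right)} = 6 - U$
$M{\left(n \right)} = \frac{2 n}{-3 + n}$ ($M{\left(n \right)} = \frac{n + n}{n + \left(6 - 9\right)} = \frac{2 n}{n + \left(6 - 9\right)} = \frac{2 n}{n - 3} = \frac{2 n}{-3 + n}$)
$\frac{47002 - 1485}{M{\left(67 \right)} + 4363} = \frac{47002 - 1485}{2 \cdot 67 \frac{1}{-3 + 67} + 4363} = \frac{45517}{2 \cdot 67 \cdot \frac{1}{64} + 4363} = \frac{45517}{\frac{67}{32} + 4363} = \frac{45517}{\frac{139683}{32}} = 45517 \cdot \frac{32}{139683} = \frac{1456544}{139683}$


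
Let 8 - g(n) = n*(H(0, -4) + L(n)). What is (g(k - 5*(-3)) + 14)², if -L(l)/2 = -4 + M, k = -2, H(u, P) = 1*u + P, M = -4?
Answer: 17956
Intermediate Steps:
H(u, P) = P + u (H(u, P) = u + P = P + u)
L(l) = 16 (L(l) = -2*(-4 - 4) = -2*(-8) = 16)
g(n) = 8 - 12*n (g(n) = 8 - n*((-4 + 0) + 16) = 8 - n*(-4 + 16) = 8 - n*12 = 8 - 12*n)
(g(k - 5*(-3)) + 14)² = ((8 - 12*(-2 - 5*(-3))) + 14)² = ((8 - 12*(-2 + 15)) + 14)² = ((8 - 12*13) + 14)² = ((8 - 156) + 14)² = (-148 + 14)² = (-134)² = 17956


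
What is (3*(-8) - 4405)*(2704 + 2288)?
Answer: -22109568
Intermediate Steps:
(3*(-8) - 4405)*(2704 + 2288) = (-24 - 4405)*4992 = -4429*4992 = -22109568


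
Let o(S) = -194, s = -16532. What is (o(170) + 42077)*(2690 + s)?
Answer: -579744486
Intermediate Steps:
(o(170) + 42077)*(2690 + s) = (-194 + 42077)*(2690 - 16532) = 41883*(-13842) = -579744486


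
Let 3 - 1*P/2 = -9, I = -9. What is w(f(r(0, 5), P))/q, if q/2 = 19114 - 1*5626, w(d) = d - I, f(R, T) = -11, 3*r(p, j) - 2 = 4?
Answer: -1/13488 ≈ -7.4140e-5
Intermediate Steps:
r(p, j) = 2 (r(p, j) = 2/3 + (1/3)*4 = 2/3 + 4/3 = 2)
P = 24 (P = 6 - 2*(-9) = 6 + 18 = 24)
w(d) = 9 + d (w(d) = d - 1*(-9) = d + 9 = 9 + d)
q = 26976 (q = 2*(19114 - 1*5626) = 2*(19114 - 5626) = 2*13488 = 26976)
w(f(r(0, 5), P))/q = (9 - 11)/26976 = -2*1/26976 = -1/13488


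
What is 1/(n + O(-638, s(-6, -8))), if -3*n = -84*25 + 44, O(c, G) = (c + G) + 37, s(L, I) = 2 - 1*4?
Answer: 3/247 ≈ 0.012146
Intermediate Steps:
s(L, I) = -2 (s(L, I) = 2 - 4 = -2)
O(c, G) = 37 + G + c (O(c, G) = (G + c) + 37 = 37 + G + c)
n = 2056/3 (n = -(-84*25 + 44)/3 = -(-2100 + 44)/3 = -⅓*(-2056) = 2056/3 ≈ 685.33)
1/(n + O(-638, s(-6, -8))) = 1/(2056/3 + (37 - 2 - 638)) = 1/(2056/3 - 603) = 1/(247/3) = 3/247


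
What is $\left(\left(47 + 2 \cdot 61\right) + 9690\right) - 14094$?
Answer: $-4235$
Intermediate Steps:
$\left(\left(47 + 2 \cdot 61\right) + 9690\right) - 14094 = \left(\left(47 + 122\right) + 9690\right) - 14094 = \left(169 + 9690\right) - 14094 = 9859 - 14094 = -4235$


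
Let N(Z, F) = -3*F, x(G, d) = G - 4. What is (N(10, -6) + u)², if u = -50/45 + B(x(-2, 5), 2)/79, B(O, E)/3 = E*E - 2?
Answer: 145491844/505521 ≈ 287.81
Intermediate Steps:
x(G, d) = -4 + G
B(O, E) = -6 + 3*E² (B(O, E) = 3*(E*E - 2) = 3*(E² - 2) = 3*(-2 + E²) = -6 + 3*E²)
u = -736/711 (u = -50/45 + (-6 + 3*2²)/79 = -50*1/45 + (-6 + 3*4)*(1/79) = -10/9 + (-6 + 12)*(1/79) = -10/9 + 6*(1/79) = -10/9 + 6/79 = -736/711 ≈ -1.0352)
(N(10, -6) + u)² = (-3*(-6) - 736/711)² = (18 - 736/711)² = (12062/711)² = 145491844/505521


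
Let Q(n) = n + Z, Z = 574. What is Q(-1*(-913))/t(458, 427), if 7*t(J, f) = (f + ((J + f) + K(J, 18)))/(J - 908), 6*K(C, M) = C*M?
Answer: -2342025/1343 ≈ -1743.9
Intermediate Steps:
K(C, M) = C*M/6 (K(C, M) = (C*M)/6 = C*M/6)
Q(n) = 574 + n (Q(n) = n + 574 = 574 + n)
t(J, f) = (2*f + 4*J)/(7*(-908 + J)) (t(J, f) = ((f + ((J + f) + (⅙)*J*18))/(J - 908))/7 = ((f + ((J + f) + 3*J))/(-908 + J))/7 = ((f + (f + 4*J))/(-908 + J))/7 = ((2*f + 4*J)/(-908 + J))/7 = (2*f + 4*J)/(7*(-908 + J)))
Q(-1*(-913))/t(458, 427) = (574 - 1*(-913))/((2*(427 + 2*458)/(7*(-908 + 458)))) = (574 + 913)/(((2/7)*(427 + 916)/(-450))) = 1487/(((2/7)*(-1/450)*1343)) = 1487/(-1343/1575) = 1487*(-1575/1343) = -2342025/1343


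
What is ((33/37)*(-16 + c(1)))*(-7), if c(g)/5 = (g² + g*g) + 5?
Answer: -4389/37 ≈ -118.62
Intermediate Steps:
c(g) = 25 + 10*g² (c(g) = 5*((g² + g*g) + 5) = 5*((g² + g²) + 5) = 5*(2*g² + 5) = 5*(5 + 2*g²) = 25 + 10*g²)
((33/37)*(-16 + c(1)))*(-7) = ((33/37)*(-16 + (25 + 10*1²)))*(-7) = ((33*(1/37))*(-16 + (25 + 10*1)))*(-7) = (33*(-16 + (25 + 10))/37)*(-7) = (33*(-16 + 35)/37)*(-7) = ((33/37)*19)*(-7) = (627/37)*(-7) = -4389/37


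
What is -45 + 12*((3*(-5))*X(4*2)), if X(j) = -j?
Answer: 1395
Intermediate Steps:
-45 + 12*((3*(-5))*X(4*2)) = -45 + 12*((3*(-5))*(-4*2)) = -45 + 12*(-(-15)*8) = -45 + 12*(-15*(-8)) = -45 + 12*120 = -45 + 1440 = 1395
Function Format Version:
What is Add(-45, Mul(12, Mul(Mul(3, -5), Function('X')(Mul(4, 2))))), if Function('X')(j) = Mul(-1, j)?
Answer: 1395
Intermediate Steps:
Add(-45, Mul(12, Mul(Mul(3, -5), Function('X')(Mul(4, 2))))) = Add(-45, Mul(12, Mul(Mul(3, -5), Mul(-1, Mul(4, 2))))) = Add(-45, Mul(12, Mul(-15, Mul(-1, 8)))) = Add(-45, Mul(12, Mul(-15, -8))) = Add(-45, Mul(12, 120)) = Add(-45, 1440) = 1395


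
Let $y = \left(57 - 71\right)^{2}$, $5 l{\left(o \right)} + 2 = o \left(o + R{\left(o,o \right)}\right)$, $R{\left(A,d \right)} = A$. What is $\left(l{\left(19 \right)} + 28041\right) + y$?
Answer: $28381$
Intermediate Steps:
$l{\left(o \right)} = - \frac{2}{5} + \frac{2 o^{2}}{5}$ ($l{\left(o \right)} = - \frac{2}{5} + \frac{o \left(o + o\right)}{5} = - \frac{2}{5} + \frac{o 2 o}{5} = - \frac{2}{5} + \frac{2 o^{2}}{5}$)
$y = 196$ ($y = \left(-14\right)^{2} = 196$)
$\left(l{\left(19 \right)} + 28041\right) + y = \left(\left(- \frac{2}{5} + \frac{2 \cdot 19^{2}}{5}\right) + 28041\right) + 196 = \left(\left(- \frac{2}{5} + \frac{2}{5} \cdot 361\right) + 28041\right) + 196 = \left(\left(- \frac{2}{5} + \frac{722}{5}\right) + 28041\right) + 196 = \left(144 + 28041\right) + 196 = 28185 + 196 = 28381$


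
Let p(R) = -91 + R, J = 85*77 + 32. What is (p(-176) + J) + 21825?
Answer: 28135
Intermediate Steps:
J = 6577 (J = 6545 + 32 = 6577)
(p(-176) + J) + 21825 = ((-91 - 176) + 6577) + 21825 = (-267 + 6577) + 21825 = 6310 + 21825 = 28135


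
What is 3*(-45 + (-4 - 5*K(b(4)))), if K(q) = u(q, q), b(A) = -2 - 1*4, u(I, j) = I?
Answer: -57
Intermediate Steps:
b(A) = -6 (b(A) = -2 - 4 = -6)
K(q) = q
3*(-45 + (-4 - 5*K(b(4)))) = 3*(-45 + (-4 - 5*(-6))) = 3*(-45 + (-4 + 30)) = 3*(-45 + 26) = 3*(-19) = -57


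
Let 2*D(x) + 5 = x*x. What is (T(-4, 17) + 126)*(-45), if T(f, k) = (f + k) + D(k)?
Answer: -12645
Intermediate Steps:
D(x) = -5/2 + x²/2 (D(x) = -5/2 + (x*x)/2 = -5/2 + x²/2)
T(f, k) = -5/2 + f + k + k²/2 (T(f, k) = (f + k) + (-5/2 + k²/2) = -5/2 + f + k + k²/2)
(T(-4, 17) + 126)*(-45) = ((-5/2 - 4 + 17 + (½)*17²) + 126)*(-45) = ((-5/2 - 4 + 17 + (½)*289) + 126)*(-45) = ((-5/2 - 4 + 17 + 289/2) + 126)*(-45) = (155 + 126)*(-45) = 281*(-45) = -12645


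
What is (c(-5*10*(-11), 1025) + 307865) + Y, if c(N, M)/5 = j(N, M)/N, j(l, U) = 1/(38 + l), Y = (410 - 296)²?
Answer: 20753289481/64680 ≈ 3.2086e+5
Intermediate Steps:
Y = 12996 (Y = 114² = 12996)
c(N, M) = 5/(N*(38 + N)) (c(N, M) = 5*(1/((38 + N)*N)) = 5*(1/(N*(38 + N))) = 5/(N*(38 + N)))
(c(-5*10*(-11), 1025) + 307865) + Y = (5/(((-5*10*(-11)))*(38 - 5*10*(-11))) + 307865) + 12996 = (5/(((-50*(-11)))*(38 - 50*(-11))) + 307865) + 12996 = (5/(550*(38 + 550)) + 307865) + 12996 = (5*(1/550)/588 + 307865) + 12996 = (5*(1/550)*(1/588) + 307865) + 12996 = (1/64680 + 307865) + 12996 = 19912708201/64680 + 12996 = 20753289481/64680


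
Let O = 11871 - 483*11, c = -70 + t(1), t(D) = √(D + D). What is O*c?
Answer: -459060 + 6558*√2 ≈ -4.4979e+5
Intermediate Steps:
t(D) = √2*√D (t(D) = √(2*D) = √2*√D)
c = -70 + √2 (c = -70 + √2*√1 = -70 + √2*1 = -70 + √2 ≈ -68.586)
O = 6558 (O = 11871 - 1*5313 = 11871 - 5313 = 6558)
O*c = 6558*(-70 + √2) = -459060 + 6558*√2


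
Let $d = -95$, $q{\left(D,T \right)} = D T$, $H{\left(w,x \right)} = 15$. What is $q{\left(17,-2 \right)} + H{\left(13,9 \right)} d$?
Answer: $-1459$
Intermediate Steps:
$q{\left(17,-2 \right)} + H{\left(13,9 \right)} d = 17 \left(-2\right) + 15 \left(-95\right) = -34 - 1425 = -1459$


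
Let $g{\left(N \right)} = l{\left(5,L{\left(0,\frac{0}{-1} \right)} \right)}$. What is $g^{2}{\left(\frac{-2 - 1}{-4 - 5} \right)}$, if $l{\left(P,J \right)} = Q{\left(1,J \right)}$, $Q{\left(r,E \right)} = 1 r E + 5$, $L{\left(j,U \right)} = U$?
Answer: $25$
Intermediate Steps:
$Q{\left(r,E \right)} = 5 + E r$ ($Q{\left(r,E \right)} = r E + 5 = E r + 5 = 5 + E r$)
$l{\left(P,J \right)} = 5 + J$ ($l{\left(P,J \right)} = 5 + J 1 = 5 + J$)
$g{\left(N \right)} = 5$ ($g{\left(N \right)} = 5 + \frac{0}{-1} = 5 + 0 \left(-1\right) = 5 + 0 = 5$)
$g^{2}{\left(\frac{-2 - 1}{-4 - 5} \right)} = 5^{2} = 25$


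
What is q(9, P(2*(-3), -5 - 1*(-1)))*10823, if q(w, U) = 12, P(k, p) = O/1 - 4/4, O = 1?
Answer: 129876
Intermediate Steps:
P(k, p) = 0 (P(k, p) = 1/1 - 4/4 = 1*1 - 4*¼ = 1 - 1 = 0)
q(9, P(2*(-3), -5 - 1*(-1)))*10823 = 12*10823 = 129876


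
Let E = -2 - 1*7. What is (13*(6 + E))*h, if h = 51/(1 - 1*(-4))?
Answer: -1989/5 ≈ -397.80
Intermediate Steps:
E = -9 (E = -2 - 7 = -9)
h = 51/5 (h = 51/(1 + 4) = 51/5 ≈ 10.200)
(13*(6 + E))*h = (13*(6 - 9))*(51/5) = (13*(-3))*(51/5) = -39*51/5 = -1989/5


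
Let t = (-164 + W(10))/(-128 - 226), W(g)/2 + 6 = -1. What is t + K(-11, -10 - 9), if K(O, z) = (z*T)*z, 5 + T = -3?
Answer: -511087/177 ≈ -2887.5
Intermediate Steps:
T = -8 (T = -5 - 3 = -8)
W(g) = -14 (W(g) = -12 + 2*(-1) = -12 - 2 = -14)
K(O, z) = -8*z² (K(O, z) = (z*(-8))*z = (-8*z)*z = -8*z²)
t = 89/177 (t = (-164 - 14)/(-128 - 226) = -178/(-354) = -178*(-1/354) = 89/177 ≈ 0.50282)
t + K(-11, -10 - 9) = 89/177 - 8*(-10 - 9)² = 89/177 - 8*(-19)² = 89/177 - 8*361 = 89/177 - 2888 = -511087/177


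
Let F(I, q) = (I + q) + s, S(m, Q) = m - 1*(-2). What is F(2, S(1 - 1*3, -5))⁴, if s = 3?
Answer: 625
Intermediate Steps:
S(m, Q) = 2 + m (S(m, Q) = m + 2 = 2 + m)
F(I, q) = 3 + I + q (F(I, q) = (I + q) + 3 = 3 + I + q)
F(2, S(1 - 1*3, -5))⁴ = (3 + 2 + (2 + (1 - 1*3)))⁴ = (3 + 2 + (2 + (1 - 3)))⁴ = (3 + 2 + (2 - 2))⁴ = (3 + 2 + 0)⁴ = 5⁴ = 625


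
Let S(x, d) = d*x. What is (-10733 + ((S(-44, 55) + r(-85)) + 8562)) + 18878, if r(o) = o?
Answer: 14202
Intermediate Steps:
(-10733 + ((S(-44, 55) + r(-85)) + 8562)) + 18878 = (-10733 + ((55*(-44) - 85) + 8562)) + 18878 = (-10733 + ((-2420 - 85) + 8562)) + 18878 = (-10733 + (-2505 + 8562)) + 18878 = (-10733 + 6057) + 18878 = -4676 + 18878 = 14202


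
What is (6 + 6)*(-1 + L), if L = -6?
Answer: -84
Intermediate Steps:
(6 + 6)*(-1 + L) = (6 + 6)*(-1 - 6) = 12*(-7) = -84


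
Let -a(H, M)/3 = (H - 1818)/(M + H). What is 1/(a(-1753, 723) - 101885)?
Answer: -1030/104952263 ≈ -9.8140e-6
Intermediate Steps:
a(H, M) = -3*(-1818 + H)/(H + M) (a(H, M) = -3*(H - 1818)/(M + H) = -3*(-1818 + H)/(H + M))
1/(a(-1753, 723) - 101885) = 1/(3*(1818 - 1*(-1753))/(-1753 + 723) - 101885) = 1/(3*(1818 + 1753)/(-1030) - 101885) = 1/(3*(-1/1030)*3571 - 101885) = 1/(-10713/1030 - 101885) = 1/(-104952263/1030) = -1030/104952263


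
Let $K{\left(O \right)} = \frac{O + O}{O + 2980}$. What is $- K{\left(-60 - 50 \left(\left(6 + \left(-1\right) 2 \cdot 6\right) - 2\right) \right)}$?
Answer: $- \frac{17}{83} \approx -0.20482$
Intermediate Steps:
$K{\left(O \right)} = \frac{2 O}{2980 + O}$
$- K{\left(-60 - 50 \left(\left(6 + \left(-1\right) 2 \cdot 6\right) - 2\right) \right)} = - \frac{2 \left(-60 - 50 \left(\left(6 + \left(-1\right) 2 \cdot 6\right) - 2\right)\right)}{2980 - \left(60 + 50 \left(\left(6 + \left(-1\right) 2 \cdot 6\right) - 2\right)\right)} = - \frac{2 \left(-60 - 50 \left(\left(6 - 12\right) - 2\right)\right)}{2980 - \left(60 + 50 \left(\left(6 - 12\right) - 2\right)\right)} = - \frac{2 \left(-60 - 50 \left(-6 - 2\right)\right)}{2980 - \left(60 + 50 \left(-6 - 2\right)\right)} = - \frac{2 \left(-60 - 50 \left(-8\right)\right)}{2980 - \left(60 + 50 \left(-8\right)\right)} = - \frac{2 \left(-60 - -400\right)}{2980 - -340} = - \frac{2 \left(-60 + 400\right)}{2980 + \left(-60 + 400\right)} = - \frac{2 \cdot 340}{2980 + 340} = - \frac{2 \cdot 340}{3320} = \left(-1\right) \frac{17}{83} = - \frac{17}{83}$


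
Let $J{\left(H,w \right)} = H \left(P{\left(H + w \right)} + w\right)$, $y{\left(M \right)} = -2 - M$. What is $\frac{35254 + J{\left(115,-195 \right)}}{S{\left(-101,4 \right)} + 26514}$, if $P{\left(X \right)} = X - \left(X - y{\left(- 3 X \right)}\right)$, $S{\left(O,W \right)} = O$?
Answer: $- \frac{15001}{26413} \approx -0.56794$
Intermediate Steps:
$P{\left(X \right)} = -2 + 3 X$ ($P{\left(X \right)} = X - \left(2 - 2 X\right) = X + \left(\left(-2 + 3 X\right) - X\right) = X + \left(-2 + 2 X\right) = -2 + 3 X$)
$J{\left(H,w \right)} = H \left(-2 + 3 H + 4 w\right)$ ($J{\left(H,w \right)} = H \left(\left(-2 + 3 \left(H + w\right)\right) + w\right) = H \left(\left(-2 + \left(3 H + 3 w\right)\right) + w\right) = H \left(\left(-2 + 3 H + 3 w\right) + w\right) = H \left(-2 + 3 H + 4 w\right)$)
$\frac{35254 + J{\left(115,-195 \right)}}{S{\left(-101,4 \right)} + 26514} = \frac{35254 + 115 \left(-2 + 3 \cdot 115 + 4 \left(-195\right)\right)}{-101 + 26514} = \frac{35254 + 115 \left(-2 + 345 - 780\right)}{26413} = \left(35254 + 115 \left(-437\right)\right) \frac{1}{26413} = \left(35254 - 50255\right) \frac{1}{26413} = \left(-15001\right) \frac{1}{26413} = - \frac{15001}{26413}$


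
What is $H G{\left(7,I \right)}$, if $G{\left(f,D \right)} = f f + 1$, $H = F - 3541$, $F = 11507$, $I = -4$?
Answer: $398300$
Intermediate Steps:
$H = 7966$ ($H = 11507 - 3541 = 7966$)
$G{\left(f,D \right)} = 1 + f^{2}$ ($G{\left(f,D \right)} = f^{2} + 1 = 1 + f^{2}$)
$H G{\left(7,I \right)} = 7966 \left(1 + 7^{2}\right) = 7966 \left(1 + 49\right) = 7966 \cdot 50 = 398300$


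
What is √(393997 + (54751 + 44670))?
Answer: √493418 ≈ 702.44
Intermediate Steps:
√(393997 + (54751 + 44670)) = √(393997 + 99421) = √493418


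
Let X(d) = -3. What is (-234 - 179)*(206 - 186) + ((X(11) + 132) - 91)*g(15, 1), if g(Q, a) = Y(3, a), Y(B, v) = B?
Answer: -8146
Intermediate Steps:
g(Q, a) = 3
(-234 - 179)*(206 - 186) + ((X(11) + 132) - 91)*g(15, 1) = (-234 - 179)*(206 - 186) + ((-3 + 132) - 91)*3 = -413*20 + (129 - 91)*3 = -8260 + 38*3 = -8260 + 114 = -8146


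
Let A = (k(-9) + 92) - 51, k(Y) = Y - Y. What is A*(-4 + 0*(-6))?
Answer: -164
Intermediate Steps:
k(Y) = 0
A = 41 (A = (0 + 92) - 51 = 92 - 51 = 41)
A*(-4 + 0*(-6)) = 41*(-4 + 0*(-6)) = 41*(-4 + 0) = 41*(-4) = -164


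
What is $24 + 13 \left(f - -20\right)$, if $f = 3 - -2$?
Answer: $349$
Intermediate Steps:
$f = 5$ ($f = 3 + 2 = 5$)
$24 + 13 \left(f - -20\right) = 24 + 13 \left(5 - -20\right) = 24 + 13 \left(5 + 20\right) = 24 + 13 \cdot 25 = 24 + 325 = 349$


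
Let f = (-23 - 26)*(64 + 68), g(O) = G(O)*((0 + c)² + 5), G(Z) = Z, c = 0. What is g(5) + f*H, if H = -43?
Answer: 278149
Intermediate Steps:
g(O) = 5*O (g(O) = O*((0 + 0)² + 5) = O*(0² + 5) = O*(0 + 5) = O*5 = 5*O)
f = -6468 (f = -49*132 = -6468)
g(5) + f*H = 5*5 - 6468*(-43) = 25 + 278124 = 278149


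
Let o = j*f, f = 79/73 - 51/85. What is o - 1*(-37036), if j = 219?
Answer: 185708/5 ≈ 37142.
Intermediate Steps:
f = 176/365 (f = 79*(1/73) - 51*1/85 = 79/73 - ⅗ = 176/365 ≈ 0.48219)
o = 528/5 (o = 219*(176/365) = 528/5 ≈ 105.60)
o - 1*(-37036) = 528/5 - 1*(-37036) = 528/5 + 37036 = 185708/5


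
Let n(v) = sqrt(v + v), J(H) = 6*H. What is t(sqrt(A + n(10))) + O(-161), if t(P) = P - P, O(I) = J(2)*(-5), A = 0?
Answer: -60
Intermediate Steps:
n(v) = sqrt(2)*sqrt(v) (n(v) = sqrt(2*v) = sqrt(2)*sqrt(v))
O(I) = -60 (O(I) = (6*2)*(-5) = 12*(-5) = -60)
t(P) = 0
t(sqrt(A + n(10))) + O(-161) = 0 - 60 = -60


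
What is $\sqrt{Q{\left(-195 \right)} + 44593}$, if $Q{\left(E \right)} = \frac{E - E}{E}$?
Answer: $\sqrt{44593} \approx 211.17$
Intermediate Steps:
$Q{\left(E \right)} = 0$ ($Q{\left(E \right)} = \frac{0}{E} = 0$)
$\sqrt{Q{\left(-195 \right)} + 44593} = \sqrt{0 + 44593} = \sqrt{44593}$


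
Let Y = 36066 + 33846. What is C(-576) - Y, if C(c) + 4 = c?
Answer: -70492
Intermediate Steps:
Y = 69912
C(c) = -4 + c
C(-576) - Y = (-4 - 576) - 1*69912 = -580 - 69912 = -70492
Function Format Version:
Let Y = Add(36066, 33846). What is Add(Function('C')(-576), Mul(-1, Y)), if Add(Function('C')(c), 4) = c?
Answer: -70492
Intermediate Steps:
Y = 69912
Function('C')(c) = Add(-4, c)
Add(Function('C')(-576), Mul(-1, Y)) = Add(Add(-4, -576), Mul(-1, 69912)) = Add(-580, -69912) = -70492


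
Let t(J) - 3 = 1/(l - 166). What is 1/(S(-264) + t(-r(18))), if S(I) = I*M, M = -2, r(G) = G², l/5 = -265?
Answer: 1491/791720 ≈ 0.0018832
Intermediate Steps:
l = -1325 (l = 5*(-265) = -1325)
t(J) = 4472/1491 (t(J) = 3 + 1/(-1325 - 166) = 3 + 1/(-1491) = 3 - 1/1491 = 4472/1491)
S(I) = -2*I (S(I) = I*(-2) = -2*I)
1/(S(-264) + t(-r(18))) = 1/(-2*(-264) + 4472/1491) = 1/(528 + 4472/1491) = 1/(791720/1491) = 1491/791720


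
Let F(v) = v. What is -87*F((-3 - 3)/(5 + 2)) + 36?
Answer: 774/7 ≈ 110.57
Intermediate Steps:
-87*F((-3 - 3)/(5 + 2)) + 36 = -87*(-3 - 3)/(5 + 2) + 36 = -(-522)/7 + 36 = -87*(-6/7) + 36 = 522/7 + 36 = 774/7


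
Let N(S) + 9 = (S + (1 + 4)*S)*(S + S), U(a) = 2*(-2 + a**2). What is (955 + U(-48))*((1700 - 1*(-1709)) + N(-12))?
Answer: 28506552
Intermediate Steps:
U(a) = -4 + 2*a**2
N(S) = -9 + 12*S**2 (N(S) = -9 + (S + (1 + 4)*S)*(S + S) = -9 + (S + 5*S)*(2*S) = -9 + (6*S)*(2*S) = -9 + 12*S**2)
(955 + U(-48))*((1700 - 1*(-1709)) + N(-12)) = (955 + (-4 + 2*(-48)**2))*((1700 - 1*(-1709)) + (-9 + 12*(-12)**2)) = (955 + (-4 + 2*2304))*((1700 + 1709) + (-9 + 12*144)) = (955 + (-4 + 4608))*(3409 + (-9 + 1728)) = (955 + 4604)*(3409 + 1719) = 5559*5128 = 28506552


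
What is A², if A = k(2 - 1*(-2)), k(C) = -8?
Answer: 64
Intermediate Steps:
A = -8
A² = (-8)² = 64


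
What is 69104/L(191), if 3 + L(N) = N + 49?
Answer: 69104/237 ≈ 291.58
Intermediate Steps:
L(N) = 46 + N (L(N) = -3 + (N + 49) = -3 + (49 + N) = 46 + N)
69104/L(191) = 69104/(46 + 191) = 69104/237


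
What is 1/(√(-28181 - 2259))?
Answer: -I*√7610/15220 ≈ -0.0057316*I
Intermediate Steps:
1/(√(-28181 - 2259)) = 1/(√(-30440)) = 1/(2*I*√7610) = -I*√7610/15220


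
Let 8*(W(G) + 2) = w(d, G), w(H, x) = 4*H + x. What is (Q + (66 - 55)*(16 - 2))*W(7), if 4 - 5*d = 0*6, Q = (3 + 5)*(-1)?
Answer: -2117/20 ≈ -105.85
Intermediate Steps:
Q = -8 (Q = 8*(-1) = -8)
d = ⅘ (d = ⅘ - 0*6 = ⅘ - ⅕*0 = ⅘ + 0 = ⅘ ≈ 0.80000)
w(H, x) = x + 4*H
W(G) = -8/5 + G/8 (W(G) = -2 + (G + 4*(⅘))/8 = -2 + (G + 16/5)/8 = -2 + (16/5 + G)/8 = -2 + (⅖ + G/8) = -8/5 + G/8)
(Q + (66 - 55)*(16 - 2))*W(7) = (-8 + (66 - 55)*(16 - 2))*(-8/5 + (⅛)*7) = (-8 + 11*14)*(-8/5 + 7/8) = (-8 + 154)*(-29/40) = 146*(-29/40) = -2117/20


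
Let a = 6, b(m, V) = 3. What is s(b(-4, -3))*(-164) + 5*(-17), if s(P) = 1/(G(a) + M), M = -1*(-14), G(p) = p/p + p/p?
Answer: -381/4 ≈ -95.250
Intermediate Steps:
G(p) = 2 (G(p) = 1 + 1 = 2)
M = 14
s(P) = 1/16 (s(P) = 1/(2 + 14) = 1/16)
s(b(-4, -3))*(-164) + 5*(-17) = (1/16)*(-164) + 5*(-17) = -41/4 - 85 = -381/4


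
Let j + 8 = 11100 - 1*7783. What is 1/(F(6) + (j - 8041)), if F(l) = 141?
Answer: -1/4591 ≈ -0.00021782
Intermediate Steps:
j = 3309 (j = -8 + (11100 - 1*7783) = -8 + (11100 - 7783) = -8 + 3317 = 3309)
1/(F(6) + (j - 8041)) = 1/(141 + (3309 - 8041)) = 1/(141 - 4732) = 1/(-4591) = -1/4591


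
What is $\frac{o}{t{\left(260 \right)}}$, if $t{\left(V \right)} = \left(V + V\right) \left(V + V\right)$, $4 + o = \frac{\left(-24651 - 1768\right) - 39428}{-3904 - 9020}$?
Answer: $\frac{4717}{1164883200} \approx 4.0493 \cdot 10^{-6}$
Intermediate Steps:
$o = \frac{4717}{4308}$ ($o = -4 + \frac{\left(-24651 - 1768\right) - 39428}{-3904 - 9020} = -4 + \frac{\left(-24651 - 1768\right) - 39428}{-12924} = -4 + \left(-26419 - 39428\right) \left(- \frac{1}{12924}\right) = -4 - - \frac{21949}{4308} = -4 + \frac{21949}{4308} = \frac{4717}{4308} \approx 1.0949$)
$t{\left(V \right)} = 4 V^{2}$ ($t{\left(V \right)} = 2 V 2 V = 4 V^{2}$)
$\frac{o}{t{\left(260 \right)}} = \frac{4717}{4308 \cdot 4 \cdot 260^{2}} = \frac{4717}{4308 \cdot 4 \cdot 67600} = \frac{4717}{4308 \cdot 270400} = \frac{4717}{4308} \cdot \frac{1}{270400} = \frac{4717}{1164883200}$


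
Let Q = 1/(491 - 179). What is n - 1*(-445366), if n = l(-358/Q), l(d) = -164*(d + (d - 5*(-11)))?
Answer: 37072634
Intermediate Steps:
Q = 1/312 ≈ 0.0032051
l(d) = -9020 - 328*d (l(d) = -164*(d + (d + 55)) = -164*(d + (55 + d)) = -164*(55 + 2*d) = -9020 - 328*d)
n = 36627268 (n = -9020 - (-117424)/1/312 = -9020 - (-117424)*312 = -9020 - 328*(-111696) = -9020 + 36636288 = 36627268)
n - 1*(-445366) = 36627268 - 1*(-445366) = 36627268 + 445366 = 37072634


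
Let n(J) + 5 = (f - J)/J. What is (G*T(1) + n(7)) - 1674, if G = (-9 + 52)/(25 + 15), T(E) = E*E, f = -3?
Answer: -470219/280 ≈ -1679.4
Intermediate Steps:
n(J) = -5 + (-3 - J)/J
T(E) = E²
G = 43/40 ≈ 1.0750
(G*T(1) + n(7)) - 1674 = ((43/40)*1² + (-6 - 3/7)) - 1674 = ((43/40)*1 + (-6 - 3*⅐)) - 1674 = (43/40 + (-6 - 3/7)) - 1674 = (43/40 - 45/7) - 1674 = -1499/280 - 1674 = -470219/280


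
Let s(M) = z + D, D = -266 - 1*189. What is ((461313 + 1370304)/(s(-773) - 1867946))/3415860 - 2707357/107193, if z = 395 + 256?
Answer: -1919207049403264009/75987599311155000 ≈ -25.257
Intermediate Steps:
z = 651
D = -455 (D = -266 - 189 = -455)
s(M) = 196 (s(M) = 651 - 455 = 196)
((461313 + 1370304)/(s(-773) - 1867946))/3415860 - 2707357/107193 = ((461313 + 1370304)/(196 - 1867946))/3415860 - 2707357/107193 = (1831617/(-1867750))*(1/3415860) - 2707357*1/107193 = (1831617*(-1/1867750))*(1/3415860) - 2707357/107193 = -1831617/1867750*1/3415860 - 2707357/107193 = -203513/708885835000 - 2707357/107193 = -1919207049403264009/75987599311155000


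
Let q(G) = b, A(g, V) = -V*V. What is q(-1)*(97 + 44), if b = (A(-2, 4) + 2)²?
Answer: 27636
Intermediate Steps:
A(g, V) = -V²
b = 196 (b = (-1*4² + 2)² = (-1*16 + 2)² = (-16 + 2)² = (-14)² = 196)
q(G) = 196
q(-1)*(97 + 44) = 196*(97 + 44) = 196*141 = 27636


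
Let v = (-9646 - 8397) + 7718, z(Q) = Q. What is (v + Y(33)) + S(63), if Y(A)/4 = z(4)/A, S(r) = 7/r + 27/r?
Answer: -7154515/693 ≈ -10324.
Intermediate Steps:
S(r) = 34/r
Y(A) = 16/A (Y(A) = 4*(4/A) = 16/A)
v = -10325 (v = -18043 + 7718 = -10325)
(v + Y(33)) + S(63) = (-10325 + 16/33) + 34/63 = -340709/33 + 34/63 = -7154515/693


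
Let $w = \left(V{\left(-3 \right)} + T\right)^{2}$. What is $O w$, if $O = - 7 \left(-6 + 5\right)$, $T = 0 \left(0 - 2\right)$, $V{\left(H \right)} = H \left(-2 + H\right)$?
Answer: $1575$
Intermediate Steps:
$T = 0$ ($T = 0 \left(-2\right) = 0$)
$O = 7$ ($O = \left(-7\right) \left(-1\right) = 7$)
$w = 225$ ($w = \left(- 3 \left(-2 - 3\right) + 0\right)^{2} = \left(\left(-3\right) \left(-5\right) + 0\right)^{2} = \left(15 + 0\right)^{2} = 15^{2} = 225$)
$O w = 7 \cdot 225 = 1575$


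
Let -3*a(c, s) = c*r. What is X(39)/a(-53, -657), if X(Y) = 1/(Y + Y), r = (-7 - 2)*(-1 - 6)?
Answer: 1/86814 ≈ 1.1519e-5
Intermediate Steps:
r = 63 (r = -9*(-7) = 63)
a(c, s) = -21*c (a(c, s) = -c*63/3 = -21*c)
X(Y) = 1/(2*Y)
X(39)/a(-53, -657) = ((½)/39)/((-21*(-53))) = ((½)*(1/39))/1113 = (1/78)*(1/1113) = 1/86814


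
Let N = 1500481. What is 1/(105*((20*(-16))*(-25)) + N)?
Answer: 1/2340481 ≈ 4.2726e-7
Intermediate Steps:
1/(105*((20*(-16))*(-25)) + N) = 1/(105*((20*(-16))*(-25)) + 1500481) = 1/(105*(-320*(-25)) + 1500481) = 1/(105*8000 + 1500481) = 1/(840000 + 1500481) = 1/2340481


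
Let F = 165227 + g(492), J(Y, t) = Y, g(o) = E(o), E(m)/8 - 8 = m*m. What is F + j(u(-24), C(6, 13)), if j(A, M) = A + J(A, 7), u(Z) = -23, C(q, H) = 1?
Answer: 2101757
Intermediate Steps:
E(m) = 64 + 8*m**2 (E(m) = 64 + 8*(m*m) = 64 + 8*m**2)
g(o) = 64 + 8*o**2
j(A, M) = 2*A (j(A, M) = A + A = 2*A)
F = 2101803 (F = 165227 + (64 + 8*492**2) = 165227 + (64 + 8*242064) = 165227 + (64 + 1936512) = 165227 + 1936576 = 2101803)
F + j(u(-24), C(6, 13)) = 2101803 + 2*(-23) = 2101803 - 46 = 2101757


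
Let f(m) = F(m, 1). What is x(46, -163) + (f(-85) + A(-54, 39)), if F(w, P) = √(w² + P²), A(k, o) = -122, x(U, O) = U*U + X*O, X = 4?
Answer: 1342 + √7226 ≈ 1427.0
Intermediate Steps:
x(U, O) = U² + 4*O (x(U, O) = U*U + 4*O = U² + 4*O)
F(w, P) = √(P² + w²)
f(m) = √(1 + m²) (f(m) = √(1² + m²) = √(1 + m²))
x(46, -163) + (f(-85) + A(-54, 39)) = (46² + 4*(-163)) + (√(1 + (-85)²) - 122) = (2116 - 652) + (√(1 + 7225) - 122) = 1464 + (√7226 - 122) = 1464 + (-122 + √7226) = 1342 + √7226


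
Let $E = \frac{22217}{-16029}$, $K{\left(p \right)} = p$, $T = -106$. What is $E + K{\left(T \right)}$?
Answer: $- \frac{132407}{1233} \approx -107.39$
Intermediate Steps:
$E = - \frac{1709}{1233}$ ($E = 22217 \left(- \frac{1}{16029}\right) = - \frac{1709}{1233} \approx -1.3861$)
$E + K{\left(T \right)} = - \frac{1709}{1233} - 106 = - \frac{132407}{1233}$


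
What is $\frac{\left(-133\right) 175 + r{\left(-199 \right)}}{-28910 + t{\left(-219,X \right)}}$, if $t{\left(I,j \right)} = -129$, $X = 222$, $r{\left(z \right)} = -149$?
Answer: $\frac{23424}{29039} \approx 0.80664$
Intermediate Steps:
$\frac{\left(-133\right) 175 + r{\left(-199 \right)}}{-28910 + t{\left(-219,X \right)}} = \frac{\left(-133\right) 175 - 149}{-28910 - 129} = \frac{-23275 - 149}{-29039} = \left(-23424\right) \left(- \frac{1}{29039}\right) = \frac{23424}{29039}$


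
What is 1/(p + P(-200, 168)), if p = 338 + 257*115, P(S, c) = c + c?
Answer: 1/30229 ≈ 3.3081e-5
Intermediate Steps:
P(S, c) = 2*c
p = 29893 (p = 338 + 29555 = 29893)
1/(p + P(-200, 168)) = 1/(29893 + 2*168) = 1/(29893 + 336) = 1/30229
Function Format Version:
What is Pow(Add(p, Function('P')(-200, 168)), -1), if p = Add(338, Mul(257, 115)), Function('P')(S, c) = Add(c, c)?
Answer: Rational(1, 30229) ≈ 3.3081e-5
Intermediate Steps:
Function('P')(S, c) = Mul(2, c)
p = 29893 (p = Add(338, 29555) = 29893)
Pow(Add(p, Function('P')(-200, 168)), -1) = Pow(Add(29893, Mul(2, 168)), -1) = Pow(Add(29893, 336), -1) = Pow(30229, -1) = Rational(1, 30229)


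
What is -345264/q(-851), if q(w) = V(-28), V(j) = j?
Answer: 86316/7 ≈ 12331.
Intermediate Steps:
q(w) = -28
-345264/q(-851) = -345264/(-28) = -345264*(-1/28) = 86316/7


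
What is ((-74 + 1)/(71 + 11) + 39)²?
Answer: 9765625/6724 ≈ 1452.4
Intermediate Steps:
((-74 + 1)/(71 + 11) + 39)² = (-73/82 + 39)² = (3125/82)² = 9765625/6724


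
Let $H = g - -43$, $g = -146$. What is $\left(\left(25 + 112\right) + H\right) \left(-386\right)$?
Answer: $-13124$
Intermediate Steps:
$H = -103$ ($H = -146 - -43 = -146 + 43 = -103$)
$\left(\left(25 + 112\right) + H\right) \left(-386\right) = \left(\left(25 + 112\right) - 103\right) \left(-386\right) = \left(137 - 103\right) \left(-386\right) = 34 \left(-386\right) = -13124$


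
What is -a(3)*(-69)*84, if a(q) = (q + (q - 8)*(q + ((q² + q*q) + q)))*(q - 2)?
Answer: -678132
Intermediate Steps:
a(q) = (-2 + q)*(q + (-8 + q)*(2*q + 2*q²)) (a(q) = (q + (-8 + q)*(q + ((q² + q²) + q)))*(-2 + q) = (q + (-8 + q)*(q + (2*q² + q)))*(-2 + q) = (q + (-8 + q)*(q + (q + 2*q²)))*(-2 + q) = (q + (-8 + q)*(2*q + 2*q²))*(-2 + q) = (-2 + q)*(q + (-8 + q)*(2*q + 2*q²)))
-a(3)*(-69)*84 = -(3*(30 - 18*3² + 2*3³ + 13*3))*(-69)*84 = -(3*(30 - 18*9 + 2*27 + 39))*(-69)*84 = -(3*(30 - 162 + 54 + 39))*(-69)*84 = -(3*(-39))*(-69)*84 = -(-117*(-69))*84 = -8073*84 = -1*678132 = -678132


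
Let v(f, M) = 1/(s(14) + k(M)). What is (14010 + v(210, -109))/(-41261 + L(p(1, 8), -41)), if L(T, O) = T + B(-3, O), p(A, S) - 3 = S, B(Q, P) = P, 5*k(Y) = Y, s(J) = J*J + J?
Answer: -13183415/38854831 ≈ -0.33930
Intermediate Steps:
s(J) = J + J² (s(J) = J² + J = J + J²)
k(Y) = Y/5
p(A, S) = 3 + S
v(f, M) = 1/(210 + M/5) (v(f, M) = 1/(14*(1 + 14) + M/5) = 1/(14*15 + M/5) = 1/(210 + M/5))
L(T, O) = O + T (L(T, O) = T + O = O + T)
(14010 + v(210, -109))/(-41261 + L(p(1, 8), -41)) = (14010 + 5/(1050 - 109))/(-41261 + (-41 + (3 + 8))) = (14010 + 5/941)/(-41261 + (-41 + 11)) = (14010 + 5*(1/941))/(-41261 - 30) = (14010 + 5/941)/(-41291) = (13183415/941)*(-1/41291) = -13183415/38854831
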